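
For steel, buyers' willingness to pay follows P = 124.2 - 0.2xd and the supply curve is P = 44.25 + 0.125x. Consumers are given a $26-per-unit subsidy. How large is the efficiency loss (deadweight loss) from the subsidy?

Deadweight loss = $1040

Pre-subsidy: 124.2 - 0.2x = 44.25 + 0.125x gives x* = 246 and P* = 75.
With the rebate, buyers effectively pay Pb = Ps − 26, where Ps is the price sellers receive.
On the curves, Pb = 124.2 - 0.2x and Ps = 44.25 + 0.125x; the wedge Ps − Pb = 26 gives 44.25 + 0.125x − (124.2 - 0.2x) = 26, so x' = 326.
Then Pb = 124.2 − 0.2·326 = 59 and Ps = 44.25 + 0.125·326 = 85.
The subsidy expands output by 326 − 246 = 80 past the efficient level; on those units the gap between marginal cost and willingness to pay runs from 0 up to 26.
DWL = ½ × 26 × 80 = 1040.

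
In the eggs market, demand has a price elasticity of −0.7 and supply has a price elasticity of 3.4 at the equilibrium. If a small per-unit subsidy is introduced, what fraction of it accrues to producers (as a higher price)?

For a small subsidy around the equilibrium, the benefit split depends on the relative slopes, which at a point are proportional to the elasticities.
Buyer share = εs/(εs + |εd|) = 3.4/(3.4 + 0.7) = 34/41; seller share = |εd|/(εs + |εd|) = 7/41.
So producers capture 7/41 of the subsidy.

Producer share = 7/41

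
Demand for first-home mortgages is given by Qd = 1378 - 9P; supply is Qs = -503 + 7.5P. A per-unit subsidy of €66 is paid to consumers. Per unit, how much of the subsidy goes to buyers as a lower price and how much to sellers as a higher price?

Pre-subsidy: 1378 - 9P = -503 + 7.5P gives P* = 114, Q* = 352.
With the rebate, buyers effectively pay Pb = Ps − 66, where Ps is the price sellers receive.
Demand in terms of Ps becomes Qd = 1378 − 9(Ps − 66) = 1972 - 9Ps. Setting this equal to supply: 1972 - 9Ps = -503 + 7.5Ps, so Ps = 150.
Buyers pay Pb = 150 − 66 = 84; Q' = -503 + 7.5·150 = 622.
Buyers' price falls by P* − Pb = 114 − 84 = 30; sellers' price rises by Ps − P* = 150 − 114 = 36.

Buyers gain €30 per unit; sellers gain €36 per unit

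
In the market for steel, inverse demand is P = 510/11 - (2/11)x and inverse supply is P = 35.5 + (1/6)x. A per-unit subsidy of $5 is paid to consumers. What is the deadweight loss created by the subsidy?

Pre-subsidy: 510/11 - (2/11)x = 35.5 + (1/6)x gives x* = 717/23 and P* = 936/23.
With the rebate, buyers effectively pay Pb = Ps − 5, where Ps is the price sellers receive.
On the curves, Pb = 510/11 - (2/11)x and Ps = 35.5 + (1/6)x; the wedge Ps − Pb = 5 gives 35.5 + (1/6)x − (510/11 - (2/11)x) = 5, so x' = 1047/23.
Then Pb = 510/11 − (2/11)·(1047/23) = 876/23 and Ps = 35.5 + (1/6)·(1047/23) = 991/23.
The subsidy expands output by 1047/23 − 717/23 = 330/23 past the efficient level; on those units the gap between marginal cost and willingness to pay runs from 0 up to 5.
DWL = ½ × 5 × 330/23 = 825/23.

Deadweight loss = 825/23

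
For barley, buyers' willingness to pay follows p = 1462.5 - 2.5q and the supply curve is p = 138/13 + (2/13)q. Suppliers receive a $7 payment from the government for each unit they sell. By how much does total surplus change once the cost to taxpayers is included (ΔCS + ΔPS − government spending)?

Net change in total surplus = -637/69

Pre-subsidy: 1462.5 - 2.5q = 138/13 + (2/13)q gives q* = 12583/23 and p* = 2180/23.
With the subsidy, sellers receive ps = pb + 7 for each unit, where pb is the price buyers pay.
On the curves, pb = 1462.5 - 2.5q and ps = 138/13 + (2/13)q; the wedge ps − pb = 7 gives 138/13 + (2/13)q − (1462.5 - 2.5q) = 7, so q' = 37931/69.
Then pb = 1462.5 − 2.5·(37931/69) = 6085/69 and ps = 138/13 + (2/13)·(37931/69) = 6568/69.
ΔCS = ½(12583/23 + 37931/69)(2180/23 − 6085/69) = 17217200/4761; ΔPS = ½(12583/23 + 37931/69)(6568/69 − 2180/23) = 1059520/4761.
Government spending = 7 × 37931/69 = 265517/69.
Net change = 17217200/4761 + 1059520/4761 − 265517/69 = -637/69. The loss equals the DWL triangle ½·7·182/69.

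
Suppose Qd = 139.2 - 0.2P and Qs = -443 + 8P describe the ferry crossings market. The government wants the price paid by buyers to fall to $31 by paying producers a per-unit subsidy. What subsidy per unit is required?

Required subsidy s = $41 per unit

At a buyer price of 31, quantity demanded is 139.2 − 0.2·31 = 133.
Sellers supply 133 only when they receive Ps with -443 + 8·Ps = 133, i.e. Ps = 72.
s = Ps − Pb = 72 − 31 = 41.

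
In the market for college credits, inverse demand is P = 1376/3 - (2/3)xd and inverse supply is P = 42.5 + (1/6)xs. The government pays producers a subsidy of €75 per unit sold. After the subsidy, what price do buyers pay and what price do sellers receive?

Buyers pay 986/15; sellers receive 2111/15

Pre-subsidy: 1376/3 - (2/3)x = 42.5 + (1/6)x gives x* = 499.4 and P* = 1886/15.
With the subsidy, sellers receive Ps = Pb + 75 for each unit, where Pb is the price buyers pay.
On the curves, Pb = 1376/3 - (2/3)x and Ps = 42.5 + (1/6)x; the wedge Ps − Pb = 75 gives 42.5 + (1/6)x − (1376/3 - (2/3)x) = 75, so x' = 589.4.
Then Pb = 1376/3 − (2/3)·589.4 = 986/15 and Ps = 42.5 + (1/6)·589.4 = 2111/15.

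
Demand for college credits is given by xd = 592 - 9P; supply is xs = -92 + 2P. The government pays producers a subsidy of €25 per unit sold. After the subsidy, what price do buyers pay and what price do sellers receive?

Pre-subsidy: 592 - 9P = -92 + 2P gives P* = 684/11, x* = 356/11.
With the subsidy, sellers receive Ps = Pb + 25 for each unit, where Pb is the price buyers pay.
Supply in terms of Pb becomes xs = -92 + 2(Pb + 25) = -42 + 2Pb. Setting this equal to demand: 592 - 9Pb = -42 + 2Pb, so Pb = 634/11.
Sellers receive Ps = 634/11 + 25 = 909/11; x' = 592 − 9·(634/11) = 806/11.

Buyers pay 634/11; sellers receive 909/11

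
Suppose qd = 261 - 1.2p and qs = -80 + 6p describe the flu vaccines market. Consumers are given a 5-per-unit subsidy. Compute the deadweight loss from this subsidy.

Pre-subsidy: 261 - 1.2p = -80 + 6p gives p* = 1705/36, q* = 1225/6.
With the rebate, buyers effectively pay pb = ps − 5, where ps is the price sellers receive.
Demand in terms of ps becomes qd = 261 − 1.2(ps − 5) = 267 - 1.2ps. Setting this equal to supply: 267 - 1.2ps = -80 + 6ps, so ps = 1735/36.
Buyers pay pb = 1735/36 − 5 = 1555/36; q' = -80 + 6·(1735/36) = 1255/6.
The subsidy expands output by 1255/6 − 1225/6 = 5 past the efficient level; on those units the gap between marginal cost and willingness to pay runs from 0 up to 5.
DWL = ½ × 5 × 5 = 12.5.

Deadweight loss = 12.5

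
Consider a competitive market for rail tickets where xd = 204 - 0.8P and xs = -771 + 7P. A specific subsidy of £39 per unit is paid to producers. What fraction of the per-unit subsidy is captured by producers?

Producer share = 4/39

Pre-subsidy: 204 - 0.8P = -771 + 7P gives P* = 125, x* = 104.
With the subsidy, sellers receive Ps = Pb + 39 for each unit, where Pb is the price buyers pay.
Supply in terms of Pb becomes xs = -771 + 7(Pb + 39) = -498 + 7Pb. Setting this equal to demand: 204 - 0.8Pb = -498 + 7Pb, so Pb = 90.
Sellers receive Ps = 90 + 39 = 129; x' = 204 − 0.8·90 = 132.
Buyers' price falls by P* − Pb = 125 − 90 = 35; sellers' price rises by Ps − P* = 129 − 125 = 4.
So producers capture 4/39 = 4/39 of each unit of subsidy.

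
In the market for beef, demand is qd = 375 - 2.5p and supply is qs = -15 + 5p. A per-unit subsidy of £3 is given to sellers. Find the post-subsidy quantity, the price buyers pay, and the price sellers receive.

Pre-subsidy: 375 - 2.5p = -15 + 5p gives p* = 52, q* = 245.
With the subsidy, sellers receive ps = pb + 3 for each unit, where pb is the price buyers pay.
Supply in terms of pb becomes qs = -15 + 5(pb + 3) = 0 + 5pb. Setting this equal to demand: 375 - 2.5pb = 0 + 5pb, so pb = 50.
Sellers receive ps = 50 + 3 = 53; q' = 375 − 2.5·50 = 250.

q' = 250; buyers pay £50; sellers receive £53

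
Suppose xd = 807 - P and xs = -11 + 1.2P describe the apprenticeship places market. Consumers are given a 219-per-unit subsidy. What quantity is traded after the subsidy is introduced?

x' = 6101/11

Pre-subsidy: 807 - P = -11 + 1.2P gives P* = 4090/11, x* = 4787/11.
With the rebate, buyers effectively pay Pb = Ps − 219, where Ps is the price sellers receive.
Demand in terms of Ps becomes xd = 807 − 1(Ps − 219) = 1026 - Ps. Setting this equal to supply: 1026 - Ps = -11 + 1.2Ps, so Ps = 5185/11.
Buyers pay Pb = 5185/11 − 219 = 2776/11; x' = -11 + 1.2·(5185/11) = 6101/11.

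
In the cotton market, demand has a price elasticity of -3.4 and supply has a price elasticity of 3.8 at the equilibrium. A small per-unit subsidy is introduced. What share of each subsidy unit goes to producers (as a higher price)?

Producer share = 17/36

For a small subsidy around the equilibrium, the benefit split depends on the relative slopes, which at a point are proportional to the elasticities.
Buyer share = εs/(εs + |εd|) = 3.8/(3.8 + 3.4) = 19/36; seller share = |εd|/(εs + |εd|) = 17/36.
So producers capture 17/36 of the subsidy.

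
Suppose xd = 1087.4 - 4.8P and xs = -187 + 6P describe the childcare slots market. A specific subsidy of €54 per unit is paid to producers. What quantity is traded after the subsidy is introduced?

x' = 665

Pre-subsidy: 1087.4 - 4.8P = -187 + 6P gives P* = 118, x* = 521.
With the subsidy, sellers receive Ps = Pb + 54 for each unit, where Pb is the price buyers pay.
Supply in terms of Pb becomes xs = -187 + 6(Pb + 54) = 137 + 6Pb. Setting this equal to demand: 1087.4 - 4.8Pb = 137 + 6Pb, so Pb = 88.
Sellers receive Ps = 88 + 54 = 142; x' = 1087.4 − 4.8·88 = 665.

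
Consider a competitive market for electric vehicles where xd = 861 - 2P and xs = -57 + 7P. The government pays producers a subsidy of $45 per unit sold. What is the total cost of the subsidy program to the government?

Government cost = $32715

Pre-subsidy: 861 - 2P = -57 + 7P gives P* = 102, x* = 657.
With the subsidy, sellers receive Ps = Pb + 45 for each unit, where Pb is the price buyers pay.
Supply in terms of Pb becomes xs = -57 + 7(Pb + 45) = 258 + 7Pb. Setting this equal to demand: 861 - 2Pb = 258 + 7Pb, so Pb = 67.
Sellers receive Ps = 67 + 45 = 112; x' = 861 − 2·67 = 727.
Government outlay = subsidy × quantity = 45 × 727 = 32715.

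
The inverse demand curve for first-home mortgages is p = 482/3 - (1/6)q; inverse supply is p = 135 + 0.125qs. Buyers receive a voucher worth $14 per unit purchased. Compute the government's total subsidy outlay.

Government cost = $1904

Pre-subsidy: 482/3 - (1/6)q = 135 + 0.125q gives q* = 88 and p* = 146.
With the rebate, buyers effectively pay pb = ps − 14, where ps is the price sellers receive.
On the curves, pb = 482/3 - (1/6)q and ps = 135 + 0.125q; the wedge ps − pb = 14 gives 135 + 0.125q − (482/3 - (1/6)q) = 14, so q' = 136.
Then pb = 482/3 − (1/6)·136 = 138 and ps = 135 + 0.125·136 = 152.
Government outlay = subsidy × quantity = 14 × 136 = 1904.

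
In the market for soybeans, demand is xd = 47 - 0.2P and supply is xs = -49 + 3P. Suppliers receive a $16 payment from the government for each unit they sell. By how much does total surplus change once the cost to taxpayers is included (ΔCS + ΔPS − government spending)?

Pre-subsidy: 47 - 0.2P = -49 + 3P gives P* = 30, x* = 41.
With the subsidy, sellers receive Ps = Pb + 16 for each unit, where Pb is the price buyers pay.
Supply in terms of Pb becomes xs = -49 + 3(Pb + 16) = -1 + 3Pb. Setting this equal to demand: 47 - 0.2Pb = -1 + 3Pb, so Pb = 15.
Sellers receive Ps = 15 + 16 = 31; x' = 47 − 0.2·15 = 44.
ΔCS = ½(41 + 44)(30 − 15) = 637.5; ΔPS = ½(41 + 44)(31 − 30) = 42.5.
Government spending = 16 × 44 = 704.
Net change = 637.5 + 42.5 − 704 = -24. The loss equals the DWL triangle ½·16·3.

Net change in total surplus = -$24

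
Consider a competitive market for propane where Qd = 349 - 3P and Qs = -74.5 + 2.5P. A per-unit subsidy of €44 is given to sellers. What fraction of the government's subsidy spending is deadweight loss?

DWL / government spending = 15/89

Pre-subsidy: 349 - 3P = -74.5 + 2.5P gives P* = 77, Q* = 118.
With the subsidy, sellers receive Ps = Pb + 44 for each unit, where Pb is the price buyers pay.
Supply in terms of Pb becomes Qs = -74.5 + 2.5(Pb + 44) = 35.5 + 2.5Pb. Setting this equal to demand: 349 - 3Pb = 35.5 + 2.5Pb, so Pb = 57.
Sellers receive Ps = 57 + 44 = 101; Q' = 349 − 3·57 = 178.
ΔCS = ½(118 + 178)(77 − 57) = 2960; ΔPS = ½(118 + 178)(101 − 77) = 3552.
Government spending = 44 × 178 = 7832.
DWL = ½ × 44 × (178 − 118) = 1320; fraction = 1320 / 7832 = 15/89.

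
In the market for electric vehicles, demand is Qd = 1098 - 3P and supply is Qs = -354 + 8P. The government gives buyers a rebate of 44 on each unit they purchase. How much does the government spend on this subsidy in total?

Government cost = 35112

Pre-subsidy: 1098 - 3P = -354 + 8P gives P* = 132, Q* = 702.
With the rebate, buyers effectively pay Pb = Ps − 44, where Ps is the price sellers receive.
Demand in terms of Ps becomes Qd = 1098 − 3(Ps − 44) = 1230 - 3Ps. Setting this equal to supply: 1230 - 3Ps = -354 + 8Ps, so Ps = 144.
Buyers pay Pb = 144 − 44 = 100; Q' = -354 + 8·144 = 798.
Government outlay = subsidy × quantity = 44 × 798 = 35112.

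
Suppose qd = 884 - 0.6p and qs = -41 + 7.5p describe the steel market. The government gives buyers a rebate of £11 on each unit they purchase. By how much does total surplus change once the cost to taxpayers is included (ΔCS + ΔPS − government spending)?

Net change in total surplus = -605/18

Pre-subsidy: 884 - 0.6p = -41 + 7.5p gives p* = 9250/81, q* = 22018/27.
With the rebate, buyers effectively pay pb = ps − 11, where ps is the price sellers receive.
Demand in terms of ps becomes qd = 884 − 0.6(ps − 11) = 890.6 - 0.6ps. Setting this equal to supply: 890.6 - 0.6ps = -41 + 7.5ps, so ps = 9316/81.
Buyers pay pb = 9316/81 − 11 = 8425/81; q' = -41 + 7.5·(9316/81) = 22183/27.
ΔCS = ½(22018/27 + 22183/27)(9250/81 − 8425/81) = 12155275/1458; ΔPS = ½(22018/27 + 22183/27)(9316/81 − 9250/81) = 486211/729.
Government spending = 11 × 22183/27 = 244013/27.
Net change = 12155275/1458 + 486211/729 − 244013/27 = -605/18. The loss equals the DWL triangle ½·11·55/9.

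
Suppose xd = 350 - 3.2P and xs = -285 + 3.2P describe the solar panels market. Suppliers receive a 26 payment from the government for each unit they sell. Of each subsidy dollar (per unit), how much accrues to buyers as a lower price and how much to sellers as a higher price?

Buyers gain 13 per unit; sellers gain 13 per unit

Pre-subsidy: 350 - 3.2P = -285 + 3.2P gives P* = 99.21875, x* = 32.5.
With the subsidy, sellers receive Ps = Pb + 26 for each unit, where Pb is the price buyers pay.
Supply in terms of Pb becomes xs = -285 + 3.2(Pb + 26) = -201.8 + 3.2Pb. Setting this equal to demand: 350 - 3.2Pb = -201.8 + 3.2Pb, so Pb = 86.21875.
Sellers receive Ps = 86.21875 + 26 = 112.21875; x' = 350 − 3.2·86.21875 = 74.1.
Buyers' price falls by P* − Pb = 99.21875 − 86.21875 = 13; sellers' price rises by Ps − P* = 112.21875 − 99.21875 = 13.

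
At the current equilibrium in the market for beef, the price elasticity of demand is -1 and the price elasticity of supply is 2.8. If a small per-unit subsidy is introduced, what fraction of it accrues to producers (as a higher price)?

Producer share = 5/19

For a small subsidy around the equilibrium, the benefit split depends on the relative slopes, which at a point are proportional to the elasticities.
Buyer share = εs/(εs + |εd|) = 2.8/(2.8 + 1) = 14/19; seller share = |εd|/(εs + |εd|) = 5/19.
So producers capture 5/19 of the subsidy.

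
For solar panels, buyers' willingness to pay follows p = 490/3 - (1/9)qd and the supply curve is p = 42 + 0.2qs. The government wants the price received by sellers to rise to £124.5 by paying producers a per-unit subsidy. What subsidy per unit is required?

At a seller price of 124.5, quantity supplied is -210 + 5·124.5 = 412.5.
Buyers absorb 412.5 only when they pay pb = 490/3 − (1/9)·412.5 = 117.5.
s = ps − pb = 124.5 − 117.5 = 7.

Required subsidy s = £7 per unit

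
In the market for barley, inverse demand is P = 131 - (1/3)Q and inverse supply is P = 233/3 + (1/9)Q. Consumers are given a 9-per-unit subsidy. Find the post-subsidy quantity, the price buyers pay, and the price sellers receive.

Q' = 140.25; buyers pay 84.25; sellers receive 93.25

Pre-subsidy: 131 - (1/3)Q = 233/3 + (1/9)Q gives Q* = 120 and P* = 91.
With the rebate, buyers effectively pay Pb = Ps − 9, where Ps is the price sellers receive.
On the curves, Pb = 131 - (1/3)Q and Ps = 233/3 + (1/9)Q; the wedge Ps − Pb = 9 gives 233/3 + (1/9)Q − (131 - (1/3)Q) = 9, so Q' = 140.25.
Then Pb = 131 − (1/3)·140.25 = 84.25 and Ps = 233/3 + (1/9)·140.25 = 93.25.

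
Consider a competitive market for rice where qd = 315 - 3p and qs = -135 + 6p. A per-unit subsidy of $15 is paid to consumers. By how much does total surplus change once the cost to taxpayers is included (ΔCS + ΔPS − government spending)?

Net change in total surplus = -$225

Pre-subsidy: 315 - 3p = -135 + 6p gives p* = 50, q* = 165.
With the rebate, buyers effectively pay pb = ps − 15, where ps is the price sellers receive.
Demand in terms of ps becomes qd = 315 − 3(ps − 15) = 360 - 3ps. Setting this equal to supply: 360 - 3ps = -135 + 6ps, so ps = 55.
Buyers pay pb = 55 − 15 = 40; q' = -135 + 6·55 = 195.
ΔCS = ½(165 + 195)(50 − 40) = 1800; ΔPS = ½(165 + 195)(55 − 50) = 900.
Government spending = 15 × 195 = 2925.
Net change = 1800 + 900 − 2925 = -225. The loss equals the DWL triangle ½·15·30.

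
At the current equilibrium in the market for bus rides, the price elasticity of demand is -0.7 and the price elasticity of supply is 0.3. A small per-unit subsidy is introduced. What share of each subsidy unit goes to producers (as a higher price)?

Producer share = 0.7

For a small subsidy around the equilibrium, the benefit split depends on the relative slopes, which at a point are proportional to the elasticities.
Buyer share = εs/(εs + |εd|) = 0.3/(0.3 + 0.7) = 0.3; seller share = |εd|/(εs + |εd|) = 0.7.
So producers capture 0.7 of the subsidy.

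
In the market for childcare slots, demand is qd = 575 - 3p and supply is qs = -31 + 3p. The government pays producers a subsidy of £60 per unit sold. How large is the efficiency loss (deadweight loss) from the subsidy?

Deadweight loss = £2700

Pre-subsidy: 575 - 3p = -31 + 3p gives p* = 101, q* = 272.
With the subsidy, sellers receive ps = pb + 60 for each unit, where pb is the price buyers pay.
Supply in terms of pb becomes qs = -31 + 3(pb + 60) = 149 + 3pb. Setting this equal to demand: 575 - 3pb = 149 + 3pb, so pb = 71.
Sellers receive ps = 71 + 60 = 131; q' = 575 − 3·71 = 362.
The subsidy expands output by 362 − 272 = 90 past the efficient level; on those units the gap between marginal cost and willingness to pay runs from 0 up to 60.
DWL = ½ × 60 × 90 = 2700.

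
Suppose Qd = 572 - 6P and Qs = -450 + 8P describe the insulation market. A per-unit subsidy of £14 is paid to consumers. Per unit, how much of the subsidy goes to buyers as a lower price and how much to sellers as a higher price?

Buyers gain £8 per unit; sellers gain £6 per unit

Pre-subsidy: 572 - 6P = -450 + 8P gives P* = 73, Q* = 134.
With the rebate, buyers effectively pay Pb = Ps − 14, where Ps is the price sellers receive.
Demand in terms of Ps becomes Qd = 572 − 6(Ps − 14) = 656 - 6Ps. Setting this equal to supply: 656 - 6Ps = -450 + 8Ps, so Ps = 79.
Buyers pay Pb = 79 − 14 = 65; Q' = -450 + 8·79 = 182.
Buyers' price falls by P* − Pb = 73 − 65 = 8; sellers' price rises by Ps − P* = 79 − 73 = 6.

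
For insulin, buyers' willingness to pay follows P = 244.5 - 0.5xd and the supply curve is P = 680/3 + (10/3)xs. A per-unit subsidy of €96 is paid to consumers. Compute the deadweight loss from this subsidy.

Deadweight loss = 27648/23

Pre-subsidy: 244.5 - 0.5x = 680/3 + (10/3)x gives x* = 107/23 and P* = 5570/23.
With the rebate, buyers effectively pay Pb = Ps − 96, where Ps is the price sellers receive.
On the curves, Pb = 244.5 - 0.5x and Ps = 680/3 + (10/3)x; the wedge Ps − Pb = 96 gives 680/3 + (10/3)x − (244.5 - 0.5x) = 96, so x' = 683/23.
Then Pb = 244.5 − 0.5·(683/23) = 5282/23 and Ps = 680/3 + (10/3)·(683/23) = 7490/23.
The subsidy expands output by 683/23 − 107/23 = 576/23 past the efficient level; on those units the gap between marginal cost and willingness to pay runs from 0 up to 96.
DWL = ½ × 96 × 576/23 = 27648/23.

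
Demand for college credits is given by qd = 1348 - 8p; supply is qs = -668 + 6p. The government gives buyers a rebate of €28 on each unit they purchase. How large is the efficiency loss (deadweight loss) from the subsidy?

Pre-subsidy: 1348 - 8p = -668 + 6p gives p* = 144, q* = 196.
With the rebate, buyers effectively pay pb = ps − 28, where ps is the price sellers receive.
Demand in terms of ps becomes qd = 1348 − 8(ps − 28) = 1572 - 8ps. Setting this equal to supply: 1572 - 8ps = -668 + 6ps, so ps = 160.
Buyers pay pb = 160 − 28 = 132; q' = -668 + 6·160 = 292.
The subsidy expands output by 292 − 196 = 96 past the efficient level; on those units the gap between marginal cost and willingness to pay runs from 0 up to 28.
DWL = ½ × 28 × 96 = 1344.

Deadweight loss = €1344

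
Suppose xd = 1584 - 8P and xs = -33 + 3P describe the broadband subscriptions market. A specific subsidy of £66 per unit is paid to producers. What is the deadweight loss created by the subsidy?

Pre-subsidy: 1584 - 8P = -33 + 3P gives P* = 147, x* = 408.
With the subsidy, sellers receive Ps = Pb + 66 for each unit, where Pb is the price buyers pay.
Supply in terms of Pb becomes xs = -33 + 3(Pb + 66) = 165 + 3Pb. Setting this equal to demand: 1584 - 8Pb = 165 + 3Pb, so Pb = 129.
Sellers receive Ps = 129 + 66 = 195; x' = 1584 − 8·129 = 552.
The subsidy expands output by 552 − 408 = 144 past the efficient level; on those units the gap between marginal cost and willingness to pay runs from 0 up to 66.
DWL = ½ × 66 × 144 = 4752.

Deadweight loss = £4752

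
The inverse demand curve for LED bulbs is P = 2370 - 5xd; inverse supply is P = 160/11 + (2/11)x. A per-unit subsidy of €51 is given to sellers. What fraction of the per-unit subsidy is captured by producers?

Producer share = 2/57

Pre-subsidy: 2370 - 5x = 160/11 + (2/11)x gives x* = 25910/57 and P* = 5540/57.
With the subsidy, sellers receive Ps = Pb + 51 for each unit, where Pb is the price buyers pay.
On the curves, Pb = 2370 - 5x and Ps = 160/11 + (2/11)x; the wedge Ps − Pb = 51 gives 160/11 + (2/11)x − (2370 - 5x) = 51, so x' = 26471/57.
Then Pb = 2370 − 5·(26471/57) = 2735/57 and Ps = 160/11 + (2/11)·(26471/57) = 5642/57.
Buyers' price falls by P* − Pb = 5540/57 − 2735/57 = 935/19; sellers' price rises by Ps − P* = 5642/57 − 5540/57 = 34/19.
So producers capture (34/19)/51 = 2/57 of each unit of subsidy.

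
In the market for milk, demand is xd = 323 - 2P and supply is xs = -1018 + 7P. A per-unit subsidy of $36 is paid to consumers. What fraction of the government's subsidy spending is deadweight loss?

DWL / government spending = 28/81

Pre-subsidy: 323 - 2P = -1018 + 7P gives P* = 149, x* = 25.
With the rebate, buyers effectively pay Pb = Ps − 36, where Ps is the price sellers receive.
Demand in terms of Ps becomes xd = 323 − 2(Ps − 36) = 395 - 2Ps. Setting this equal to supply: 395 - 2Ps = -1018 + 7Ps, so Ps = 157.
Buyers pay Pb = 157 − 36 = 121; x' = -1018 + 7·157 = 81.
ΔCS = ½(25 + 81)(149 − 121) = 1484; ΔPS = ½(25 + 81)(157 − 149) = 424.
Government spending = 36 × 81 = 2916.
DWL = ½ × 36 × (81 − 25) = 1008; fraction = 1008 / 2916 = 28/81.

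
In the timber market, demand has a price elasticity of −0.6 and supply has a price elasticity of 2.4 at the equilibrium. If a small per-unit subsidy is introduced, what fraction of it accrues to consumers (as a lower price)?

For a small subsidy around the equilibrium, the benefit split depends on the relative slopes, which at a point are proportional to the elasticities.
Buyer share = εs/(εs + |εd|) = 2.4/(2.4 + 0.6) = 0.8; seller share = |εd|/(εs + |εd|) = 0.2.

Consumer share = 0.8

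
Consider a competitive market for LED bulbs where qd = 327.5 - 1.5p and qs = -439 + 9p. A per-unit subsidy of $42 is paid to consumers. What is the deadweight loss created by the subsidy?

Deadweight loss = $1134

Pre-subsidy: 327.5 - 1.5p = -439 + 9p gives p* = 73, q* = 218.
With the rebate, buyers effectively pay pb = ps − 42, where ps is the price sellers receive.
Demand in terms of ps becomes qd = 327.5 − 1.5(ps − 42) = 390.5 - 1.5ps. Setting this equal to supply: 390.5 - 1.5ps = -439 + 9ps, so ps = 79.
Buyers pay pb = 79 − 42 = 37; q' = -439 + 9·79 = 272.
The subsidy expands output by 272 − 218 = 54 past the efficient level; on those units the gap between marginal cost and willingness to pay runs from 0 up to 42.
DWL = ½ × 42 × 54 = 1134.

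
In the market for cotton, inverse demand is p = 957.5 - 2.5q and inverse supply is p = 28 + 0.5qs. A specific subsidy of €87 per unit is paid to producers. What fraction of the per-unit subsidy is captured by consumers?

Consumer share = 5/6

Pre-subsidy: 957.5 - 2.5q = 28 + 0.5q gives q* = 1859/6 and p* = 2195/12.
With the subsidy, sellers receive ps = pb + 87 for each unit, where pb is the price buyers pay.
On the curves, pb = 957.5 - 2.5q and ps = 28 + 0.5q; the wedge ps − pb = 87 gives 28 + 0.5q − (957.5 - 2.5q) = 87, so q' = 2033/6.
Then pb = 957.5 − 2.5·(2033/6) = 1325/12 and ps = 28 + 0.5·(2033/6) = 2369/12.
Buyers' price falls by p* − pb = 2195/12 − 1325/12 = 72.5; sellers' price rises by ps − p* = 2369/12 − 2195/12 = 14.5.
So consumers capture 72.5/87 = 5/6 of each unit of subsidy.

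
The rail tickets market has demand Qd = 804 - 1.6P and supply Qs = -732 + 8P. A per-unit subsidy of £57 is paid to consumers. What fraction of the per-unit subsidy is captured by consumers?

Consumer share = 5/6

Pre-subsidy: 804 - 1.6P = -732 + 8P gives P* = 160, Q* = 548.
With the rebate, buyers effectively pay Pb = Ps − 57, where Ps is the price sellers receive.
Demand in terms of Ps becomes Qd = 804 − 1.6(Ps − 57) = 895.2 - 1.6Ps. Setting this equal to supply: 895.2 - 1.6Ps = -732 + 8Ps, so Ps = 169.5.
Buyers pay Pb = 169.5 − 57 = 112.5; Q' = -732 + 8·169.5 = 624.
Buyers' price falls by P* − Pb = 160 − 112.5 = 47.5; sellers' price rises by Ps − P* = 169.5 − 160 = 9.5.
So consumers capture 47.5/57 = 5/6 of each unit of subsidy.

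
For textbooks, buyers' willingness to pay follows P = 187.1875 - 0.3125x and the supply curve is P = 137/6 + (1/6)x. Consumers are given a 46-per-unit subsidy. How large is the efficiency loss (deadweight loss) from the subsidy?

Pre-subsidy: 187.1875 - 0.3125x = 137/6 + (1/6)x gives x* = 343 and P* = 80.
With the rebate, buyers effectively pay Pb = Ps − 46, where Ps is the price sellers receive.
On the curves, Pb = 187.1875 - 0.3125x and Ps = 137/6 + (1/6)x; the wedge Ps − Pb = 46 gives 137/6 + (1/6)x − (187.1875 - 0.3125x) = 46, so x' = 439.
Then Pb = 187.1875 − 0.3125·439 = 50 and Ps = 137/6 + (1/6)·439 = 96.
The subsidy expands output by 439 − 343 = 96 past the efficient level; on those units the gap between marginal cost and willingness to pay runs from 0 up to 46.
DWL = ½ × 46 × 96 = 2208.

Deadweight loss = 2208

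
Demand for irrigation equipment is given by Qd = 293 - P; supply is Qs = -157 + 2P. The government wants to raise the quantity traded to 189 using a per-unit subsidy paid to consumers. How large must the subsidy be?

Required subsidy s = 69 per unit

At Q = 189, invert demand for the buyer price: Pb = (293 − 189)/1 = 104; invert supply for the seller price: Ps = (189 − (-157))/2 = 173.
The subsidy must fill the gap: s = Ps − Pb = 173 − 104 = 69.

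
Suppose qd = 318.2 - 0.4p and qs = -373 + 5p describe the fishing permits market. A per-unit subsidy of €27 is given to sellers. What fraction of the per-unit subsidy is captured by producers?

Producer share = 2/27

Pre-subsidy: 318.2 - 0.4p = -373 + 5p gives p* = 128, q* = 267.
With the subsidy, sellers receive ps = pb + 27 for each unit, where pb is the price buyers pay.
Supply in terms of pb becomes qs = -373 + 5(pb + 27) = -238 + 5pb. Setting this equal to demand: 318.2 - 0.4pb = -238 + 5pb, so pb = 103.
Sellers receive ps = 103 + 27 = 130; q' = 318.2 − 0.4·103 = 277.
Buyers' price falls by p* − pb = 128 − 103 = 25; sellers' price rises by ps − p* = 130 − 128 = 2.
So producers capture 2/27 = 2/27 of each unit of subsidy.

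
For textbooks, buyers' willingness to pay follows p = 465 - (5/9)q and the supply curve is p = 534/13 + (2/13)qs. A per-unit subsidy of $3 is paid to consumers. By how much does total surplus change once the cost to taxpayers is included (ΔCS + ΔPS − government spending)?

Pre-subsidy: 465 - (5/9)q = 534/13 + (2/13)q gives q* = 49599/83 and p* = 11040/83.
With the rebate, buyers effectively pay pb = ps − 3, where ps is the price sellers receive.
On the curves, pb = 465 - (5/9)q and ps = 534/13 + (2/13)q; the wedge ps − pb = 3 gives 534/13 + (2/13)q − (465 - (5/9)q) = 3, so q' = 49950/83.
Then pb = 465 − (5/9)·(49950/83) = 10845/83 and ps = 534/13 + (2/13)·(49950/83) = 11094/83.
ΔCS = ½(49599/83 + 49950/83)(11040/83 − 10845/83) = 19412055/13778; ΔPS = ½(49599/83 + 49950/83)(11094/83 − 11040/83) = 2687823/6889.
Government spending = 3 × 49950/83 = 149850/83.
Net change = 19412055/13778 + 2687823/6889 − 149850/83 = -1053/166. The loss equals the DWL triangle ½·3·351/83.

Net change in total surplus = -1053/166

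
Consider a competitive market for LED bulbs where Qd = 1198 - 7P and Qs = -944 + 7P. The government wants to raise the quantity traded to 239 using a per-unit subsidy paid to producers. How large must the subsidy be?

At Q = 239, invert demand for the buyer price: Pb = (1198 − 239)/7 = 137; invert supply for the seller price: Ps = (239 − (-944))/7 = 169.
The subsidy must fill the gap: s = Ps − Pb = 169 − 137 = 32.

Required subsidy s = 32 per unit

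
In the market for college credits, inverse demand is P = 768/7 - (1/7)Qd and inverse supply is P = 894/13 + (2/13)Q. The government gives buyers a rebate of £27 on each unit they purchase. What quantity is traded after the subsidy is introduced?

Pre-subsidy: 768/7 - (1/7)Q = 894/13 + (2/13)Q gives Q* = 138 and P* = 90.
With the rebate, buyers effectively pay Pb = Ps − 27, where Ps is the price sellers receive.
On the curves, Pb = 768/7 - (1/7)Q and Ps = 894/13 + (2/13)Q; the wedge Ps − Pb = 27 gives 894/13 + (2/13)Q − (768/7 - (1/7)Q) = 27, so Q' = 229.
Then Pb = 768/7 − (1/7)·229 = 77 and Ps = 894/13 + (2/13)·229 = 104.

Q' = 229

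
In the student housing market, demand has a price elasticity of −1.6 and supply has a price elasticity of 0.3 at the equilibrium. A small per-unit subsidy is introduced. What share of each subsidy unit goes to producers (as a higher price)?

For a small subsidy around the equilibrium, the benefit split depends on the relative slopes, which at a point are proportional to the elasticities.
Buyer share = εs/(εs + |εd|) = 0.3/(0.3 + 1.6) = 3/19; seller share = |εd|/(εs + |εd|) = 16/19.
So producers capture 16/19 of the subsidy.

Producer share = 16/19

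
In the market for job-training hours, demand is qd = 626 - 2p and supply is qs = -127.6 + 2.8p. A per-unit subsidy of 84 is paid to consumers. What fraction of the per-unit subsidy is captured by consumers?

Pre-subsidy: 626 - 2p = -127.6 + 2.8p gives p* = 157, q* = 312.
With the rebate, buyers effectively pay pb = ps − 84, where ps is the price sellers receive.
Demand in terms of ps becomes qd = 626 − 2(ps − 84) = 794 - 2ps. Setting this equal to supply: 794 - 2ps = -127.6 + 2.8ps, so ps = 192.
Buyers pay pb = 192 − 84 = 108; q' = -127.6 + 2.8·192 = 410.
Buyers' price falls by p* − pb = 157 − 108 = 49; sellers' price rises by ps − p* = 192 − 157 = 35.
So consumers capture 49/84 = 7/12 of each unit of subsidy.

Consumer share = 7/12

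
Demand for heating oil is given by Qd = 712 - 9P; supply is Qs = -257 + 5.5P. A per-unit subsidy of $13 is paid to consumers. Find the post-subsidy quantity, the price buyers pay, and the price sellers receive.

Q' = 4493/29; buyers pay 1795/29; sellers receive 2172/29

Pre-subsidy: 712 - 9P = -257 + 5.5P gives P* = 1938/29, Q* = 3206/29.
With the rebate, buyers effectively pay Pb = Ps − 13, where Ps is the price sellers receive.
Demand in terms of Ps becomes Qd = 712 − 9(Ps − 13) = 829 - 9Ps. Setting this equal to supply: 829 - 9Ps = -257 + 5.5Ps, so Ps = 2172/29.
Buyers pay Pb = 2172/29 − 13 = 1795/29; Q' = -257 + 5.5·(2172/29) = 4493/29.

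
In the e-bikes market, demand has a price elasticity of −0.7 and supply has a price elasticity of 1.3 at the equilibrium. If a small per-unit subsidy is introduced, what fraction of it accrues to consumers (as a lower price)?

Consumer share = 0.65

For a small subsidy around the equilibrium, the benefit split depends on the relative slopes, which at a point are proportional to the elasticities.
Buyer share = εs/(εs + |εd|) = 1.3/(1.3 + 0.7) = 0.65; seller share = |εd|/(εs + |εd|) = 0.35.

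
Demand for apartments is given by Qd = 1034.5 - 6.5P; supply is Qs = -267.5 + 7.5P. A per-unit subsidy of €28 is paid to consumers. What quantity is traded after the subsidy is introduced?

Q' = 527.5

Pre-subsidy: 1034.5 - 6.5P = -267.5 + 7.5P gives P* = 93, Q* = 430.
With the rebate, buyers effectively pay Pb = Ps − 28, where Ps is the price sellers receive.
Demand in terms of Ps becomes Qd = 1034.5 − 6.5(Ps − 28) = 1216.5 - 6.5Ps. Setting this equal to supply: 1216.5 - 6.5Ps = -267.5 + 7.5Ps, so Ps = 106.
Buyers pay Pb = 106 − 28 = 78; Q' = -267.5 + 7.5·106 = 527.5.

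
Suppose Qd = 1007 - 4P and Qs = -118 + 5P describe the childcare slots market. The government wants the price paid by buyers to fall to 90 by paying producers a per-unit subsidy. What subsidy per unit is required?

At a buyer price of 90, quantity demanded is 1007 − 4·90 = 647.
Sellers supply 647 only when they receive Ps with -118 + 5·Ps = 647, i.e. Ps = 153.
s = Ps − Pb = 153 − 90 = 63.

Required subsidy s = 63 per unit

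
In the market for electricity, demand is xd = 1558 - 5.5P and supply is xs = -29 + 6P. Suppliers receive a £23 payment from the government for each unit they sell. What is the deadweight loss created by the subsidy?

Pre-subsidy: 1558 - 5.5P = -29 + 6P gives P* = 138, x* = 799.
With the subsidy, sellers receive Ps = Pb + 23 for each unit, where Pb is the price buyers pay.
Supply in terms of Pb becomes xs = -29 + 6(Pb + 23) = 109 + 6Pb. Setting this equal to demand: 1558 - 5.5Pb = 109 + 6Pb, so Pb = 126.
Sellers receive Ps = 126 + 23 = 149; x' = 1558 − 5.5·126 = 865.
The subsidy expands output by 865 − 799 = 66 past the efficient level; on those units the gap between marginal cost and willingness to pay runs from 0 up to 23.
DWL = ½ × 23 × 66 = 759.

Deadweight loss = £759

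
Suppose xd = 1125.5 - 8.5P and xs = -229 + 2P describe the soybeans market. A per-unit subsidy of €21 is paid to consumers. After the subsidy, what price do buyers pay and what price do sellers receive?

Pre-subsidy: 1125.5 - 8.5P = -229 + 2P gives P* = 129, x* = 29.
With the rebate, buyers effectively pay Pb = Ps − 21, where Ps is the price sellers receive.
Demand in terms of Ps becomes xd = 1125.5 − 8.5(Ps − 21) = 1304 - 8.5Ps. Setting this equal to supply: 1304 - 8.5Ps = -229 + 2Ps, so Ps = 146.
Buyers pay Pb = 146 − 21 = 125; x' = -229 + 2·146 = 63.

Buyers pay €125; sellers receive €146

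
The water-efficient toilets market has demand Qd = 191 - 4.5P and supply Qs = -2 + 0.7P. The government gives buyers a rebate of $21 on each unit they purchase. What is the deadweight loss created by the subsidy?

Pre-subsidy: 191 - 4.5P = -2 + 0.7P gives P* = 965/26, Q* = 1247/52.
With the rebate, buyers effectively pay Pb = Ps − 21, where Ps is the price sellers receive.
Demand in terms of Ps becomes Qd = 191 − 4.5(Ps − 21) = 285.5 - 4.5Ps. Setting this equal to supply: 285.5 - 4.5Ps = -2 + 0.7Ps, so Ps = 2875/52.
Buyers pay Pb = 2875/52 − 21 = 1783/52; Q' = -2 + 0.7·(2875/52) = 3817/104.
The subsidy expands output by 3817/104 − 1247/52 = 1323/104 past the efficient level; on those units the gap between marginal cost and willingness to pay runs from 0 up to 21.
DWL = ½ × 21 × 1323/104 = 27783/208.

Deadweight loss = 27783/208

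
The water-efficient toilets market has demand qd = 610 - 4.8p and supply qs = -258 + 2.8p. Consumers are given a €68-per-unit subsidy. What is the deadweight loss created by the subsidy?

Pre-subsidy: 610 - 4.8p = -258 + 2.8p gives p* = 2170/19, q* = 1174/19.
With the rebate, buyers effectively pay pb = ps − 68, where ps is the price sellers receive.
Demand in terms of ps becomes qd = 610 − 4.8(ps − 68) = 936.4 - 4.8ps. Setting this equal to supply: 936.4 - 4.8ps = -258 + 2.8ps, so ps = 2986/19.
Buyers pay pb = 2986/19 − 68 = 1694/19; q' = -258 + 2.8·(2986/19) = 17294/95.
The subsidy expands output by 17294/95 − 1174/19 = 11424/95 past the efficient level; on those units the gap between marginal cost and willingness to pay runs from 0 up to 68.
DWL = ½ × 68 × 11424/95 = 388416/95.

Deadweight loss = 388416/95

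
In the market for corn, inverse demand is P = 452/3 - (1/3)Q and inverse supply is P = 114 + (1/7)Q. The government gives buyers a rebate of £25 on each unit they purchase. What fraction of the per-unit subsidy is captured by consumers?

Consumer share = 0.7

Pre-subsidy: 452/3 - (1/3)Q = 114 + (1/7)Q gives Q* = 77 and P* = 125.
With the rebate, buyers effectively pay Pb = Ps − 25, where Ps is the price sellers receive.
On the curves, Pb = 452/3 - (1/3)Q and Ps = 114 + (1/7)Q; the wedge Ps − Pb = 25 gives 114 + (1/7)Q − (452/3 - (1/3)Q) = 25, so Q' = 129.5.
Then Pb = 452/3 − (1/3)·129.5 = 107.5 and Ps = 114 + (1/7)·129.5 = 132.5.
Buyers' price falls by P* − Pb = 125 − 107.5 = 17.5; sellers' price rises by Ps − P* = 132.5 − 125 = 7.5.
So consumers capture 17.5/25 = 0.7 of each unit of subsidy.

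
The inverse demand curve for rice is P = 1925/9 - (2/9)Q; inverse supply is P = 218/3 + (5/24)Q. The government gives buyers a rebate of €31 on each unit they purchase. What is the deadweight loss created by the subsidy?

Deadweight loss = €1116

Pre-subsidy: 1925/9 - (2/9)Q = 218/3 + (5/24)Q gives Q* = 328 and P* = 141.
With the rebate, buyers effectively pay Pb = Ps − 31, where Ps is the price sellers receive.
On the curves, Pb = 1925/9 - (2/9)Q and Ps = 218/3 + (5/24)Q; the wedge Ps − Pb = 31 gives 218/3 + (5/24)Q − (1925/9 - (2/9)Q) = 31, so Q' = 400.
Then Pb = 1925/9 − (2/9)·400 = 125 and Ps = 218/3 + (5/24)·400 = 156.
The subsidy expands output by 400 − 328 = 72 past the efficient level; on those units the gap between marginal cost and willingness to pay runs from 0 up to 31.
DWL = ½ × 31 × 72 = 1116.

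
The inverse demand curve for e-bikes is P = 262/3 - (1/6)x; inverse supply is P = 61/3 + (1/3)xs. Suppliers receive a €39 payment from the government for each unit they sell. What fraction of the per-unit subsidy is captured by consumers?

Consumer share = 1/3

Pre-subsidy: 262/3 - (1/6)x = 61/3 + (1/3)x gives x* = 134 and P* = 65.
With the subsidy, sellers receive Ps = Pb + 39 for each unit, where Pb is the price buyers pay.
On the curves, Pb = 262/3 - (1/6)x and Ps = 61/3 + (1/3)x; the wedge Ps − Pb = 39 gives 61/3 + (1/3)x − (262/3 - (1/6)x) = 39, so x' = 212.
Then Pb = 262/3 − (1/6)·212 = 52 and Ps = 61/3 + (1/3)·212 = 91.
Buyers' price falls by P* − Pb = 65 − 52 = 13; sellers' price rises by Ps − P* = 91 − 65 = 26.
So consumers capture 13/39 = 1/3 of each unit of subsidy.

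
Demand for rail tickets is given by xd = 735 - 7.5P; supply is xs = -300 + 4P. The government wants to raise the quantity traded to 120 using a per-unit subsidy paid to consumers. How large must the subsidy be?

Required subsidy s = 23 per unit

At x = 120, invert demand for the buyer price: Pb = (735 − 120)/7.5 = 82; invert supply for the seller price: Ps = (120 − (-300))/4 = 105.
The subsidy must fill the gap: s = Ps − Pb = 105 − 82 = 23.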